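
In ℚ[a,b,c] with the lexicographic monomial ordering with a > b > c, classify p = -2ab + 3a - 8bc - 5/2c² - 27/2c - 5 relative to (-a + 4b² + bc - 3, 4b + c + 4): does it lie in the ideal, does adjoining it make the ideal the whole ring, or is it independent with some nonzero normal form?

First compute the reduced Gröbner basis of I by Buchberger's algorithm.
f_1 = -a + 4b² + bc - 3, LT = a.
f_2 = 4b + c + 4, LT = b.

The S-polynomials (S(f_1,f_2)) all reduce to 0 modulo the current basis, so we have a Gröbner basis.
Inter-reduce: drop elements whose leading term is divisible by another's, tail-reduce, and make monic.
Reduced Gröbner basis: {a - c - 1, b + ¼c + 1}.
Label its elements g_1 = a - c - 1, g_2 = b + ¼c + 1.

Reduce p = -2ab + 3a - 8bc - 5/2c² - 27/2c - 5 modulo G:
  leading term ab: subtract (-2b)·g_1 from -2ab + 3a - 8bc - 5/2c² - 27/2c - 5 → 3a - 10bc - 2b - 5/2c² - 27/2c - 5
  leading term a: subtract (3)·g_1 from 3a - 10bc - 2b - 5/2c² - 27/2c - 5 → -10bc - 2b - 5/2c² - 21/2c - 2
  leading term bc: subtract (-10c)·g_2 from -10bc - 2b - 5/2c² - 21/2c - 2 → -2b - ½c - 2
  leading term b: subtract (-2)·g_2 from -2b - ½c - 2 → 0
  normal form = 0.
Since the normal form is 0, p ∈ I.

-2ab + 3a - 8bc - 5/2c² - 27/2c - 5 lies in I (it reduces to 0).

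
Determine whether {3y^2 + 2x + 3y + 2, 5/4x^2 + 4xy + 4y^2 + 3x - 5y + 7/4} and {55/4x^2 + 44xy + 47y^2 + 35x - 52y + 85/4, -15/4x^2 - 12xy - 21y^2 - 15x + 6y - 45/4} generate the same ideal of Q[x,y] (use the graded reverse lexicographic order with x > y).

Equality of ideals is decidable: compute both reduced Gröbner bases (unique for the ordering) and check whether they agree.
Buchberger on the first generating set:
f_1 = 3y^2 + 2x + 3y + 2, LT = y^2.
f_2 = 5/4x^2 + 4xy + 4y^2 + 3x - 5y + 7/4, LT = x^2.

The S-polynomials (S(f_1,f_2)) all reduce to 0 modulo the current basis, so we have a Gröbner basis.
Inter-reduce: drop elements whose leading term is divisible by another's, tail-reduce, and make monic.
Reduced Gröbner basis: {x^2 + 16/5xy + 4/15x - 36/5y - 11/15, y^2 + 2/3x + y + 2/3}.

Buchberger on the second generating set:
h_1 = 55/4x^2 + 44xy + 47y^2 + 35x - 52y + 85/4, LT = x^2.
h_2 = -15/4x^2 - 12xy - 21y^2 - 15x + 6y - 45/4, LT = x^2.

S(h_1,h_2): lcm = x^2. S = -24/11y^2 - 16/11x - 24/11y - 16/11.
  leading term y^2: no divisor's leading term divides it; move -24/11y^2 to the remainder.
  leading term x: no divisor's leading term divides it; move -16/11x to the remainder.
  leading term y: no divisor's leading term divides it; move -24/11y to the remainder.
  leading term 1: no divisor's leading term divides it; move -16/11 to the remainder.
  remainder -24/11y^2 - 16/11x - 24/11y - 16/11 ≠ 0; add k_3 = -24/11y^2 - 16/11x - 24/11y - 16/11 to the basis.

The other S-polynomials (S(h_1,k_3), S(h_2,k_3)) all reduce to 0 modulo the current basis, so we have a Gröbner basis.
Inter-reduce: drop elements whose leading term is divisible by another's, tail-reduce, and make monic.
Reduced Gröbner basis: {x^2 + 16/5xy + 4/15x - 36/5y - 11/15, y^2 + 2/3x + y + 2/3}.

The two bases agree; hence the ideals are identical.

Yes, the ideals are equal.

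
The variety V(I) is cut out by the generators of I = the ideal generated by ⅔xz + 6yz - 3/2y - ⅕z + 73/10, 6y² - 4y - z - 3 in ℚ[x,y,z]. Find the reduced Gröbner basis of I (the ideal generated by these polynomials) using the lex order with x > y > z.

f_1 = ⅔xz + 6yz - 3/2y - ⅕z + 73/10, LT = xz.
f_2 = 6y² - 4y - z - 3, LT = y².

S(f_1,f_2): leading monomials are coprime, so the S-polynomial reduces to 0 (Buchberger's first criterion).
Every S-polynomial of the final basis reduces to 0, so we have a Gröbner basis.

G = {xz + 9yz - 9/4y - 3/10z + 219/20, y² - ⅔y - ⅙z - ½}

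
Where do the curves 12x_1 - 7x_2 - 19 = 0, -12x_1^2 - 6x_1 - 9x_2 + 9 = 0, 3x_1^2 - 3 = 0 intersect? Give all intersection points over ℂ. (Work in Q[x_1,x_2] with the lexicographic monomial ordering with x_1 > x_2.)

{(1, -1)}

Compute a lex Gröbner basis by Buchberger's algorithm.
f_1 = 12x_1 - 7x_2 - 19, LT = x_1.
f_2 = -12x_1^2 - 6x_1 - 9x_2 + 9, LT = x_1^2.
f_3 = 3x_1^2 - 3, LT = x_1^2.

S(f_1,f_2): lcm = x_1^2. S = -7/12x_1x_2 - 25/12x_1 - 3/4x_2 + 3/4.
  reduce S modulo (f_1, f_2, f_3):
  remainder -49/144x_2^2 - 26/9x_2 - 367/144 ≠ 0; add h_4 = -49/144x_2^2 - 26/9x_2 - 367/144 to the basis.

S(f_1,f_3): lcm = x_1^2. S = -7/12x_1x_2 - 19/12x_1 + 1.
  reduce S modulo (f_1, f_2, f_3, h_4):
  remainder 25/24x_2 + 25/24 ≠ 0; add h_5 = 25/24x_2 + 25/24 to the basis.

The other S-polynomials (S(f_2,f_3), S(f_1,h_4), S(f_2,h_4), S(f_3,h_4), S(f_1,h_5), S(f_2,h_5), S(f_3,h_5), S(h_4,h_5)) all reduce to 0 modulo the current basis, so we have a Gröbner basis.
Inter-reduce: drop elements whose leading term is divisible by another's, tail-reduce, and make monic.
Reduced Gröbner basis: {x_1 - 1, x_2 + 1}.

Since the basis is lex-ordered, x_2 + 1 is univariate in x_2. Its roots are {-1}. Back-substituting each root into the other basis elements fixes the other coordinates.
  x_2 = -1: the earlier basis element becomes x_1 - 1 = 0, giving x_1 = 1 — point (1, -1).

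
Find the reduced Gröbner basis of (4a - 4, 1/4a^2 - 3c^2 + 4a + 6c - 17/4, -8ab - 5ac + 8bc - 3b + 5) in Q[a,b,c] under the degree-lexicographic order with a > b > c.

f_1 = 4a - 4, LT = a.
f_2 = 1/4a^2 - 3c^2 + 4a + 6c - 17/4, LT = a^2.
f_3 = -8ab - 5ac + 8bc - 3b + 5, LT = ab.

S(f_1,f_2): lcm = a^2. S = 12c^2 - 17a - 24c + 17.
  leading term c^2: no divisor's leading term divides it; move 12c^2 to the remainder.
  leading term a: subtract (-17/4)·f_1 from -17a - 24c + 17 → -24c
  leading term c: no divisor's leading term divides it; move -24c to the remainder.
  remainder 12c^2 - 24c ≠ 0; add g_4 = 12c^2 - 24c to the basis.

S(f_1,f_3): lcm = ab. S = -5/8ac + bc - 11/8b + 5/8.
  leading term ac: subtract (-5/32c)·f_1 from -5/8ac + bc - 11/8b + 5/8 → bc - 11/8b - 5/8c + 5/8
  leading term bc: no divisor's leading term divides it; move bc to the remainder.
  leading term b: no divisor's leading term divides it; move -11/8b to the remainder.
  leading term c: no divisor's leading term divides it; move -5/8c to the remainder.
  leading term 1: no divisor's leading term divides it; move 5/8 to the remainder.
  remainder bc - 11/8b - 5/8c + 5/8 ≠ 0; add g_5 = bc - 11/8b - 5/8c + 5/8 to the basis.

S(f_2,f_3): lcm = a^2b. S = -5/8a^2c + abc - 12bc^2 + 125/8ab + 24bc + 5/8a - 17b.
  leading term a^2c: subtract (-5/32ac)·f_1 from -5/8a^2c + abc - 12bc^2 + 125/8ab + 24bc + 5/8a - 17b → abc - 12bc^2 + 125/8ab - 5/8ac + 24bc + 5/8a - 17b
  leading term abc: subtract (1/4bc)·f_1 from abc - 12bc^2 + 125/8ab - 5/8ac + 24bc + 5/8a - 17b → -12bc^2 + 125/8ab - 5/8ac + 25bc + 5/8a - 17b
  leading term bc^2: subtract (-b)·g_4 from -12bc^2 + 125/8ab - 5/8ac + 25bc + 5/8a - 17b → 125/8ab - 5/8ac + bc + 5/8a - 17b
  leading term ab: subtract (125/32b)·f_1 from 125/8ab - 5/8ac + bc + 5/8a - 17b → -5/8ac + bc + 5/8a - 11/8b
  leading term ac: subtract (-5/32c)·f_1 from -5/8ac + bc + 5/8a - 11/8b → bc + 5/8a - 11/8b - 5/8c
  leading term bc: subtract (1)·g_5 from bc + 5/8a - 11/8b - 5/8c → 5/8a - 5/8
  leading term a: subtract (5/32)·f_1 from 5/8a - 5/8 → 0
  remainder 0.

S(f_1,g_4): leading monomials are coprime, so the S-polynomial reduces to 0 (Buchberger's first criterion).
S(f_2,g_4): leading monomials are coprime, so the S-polynomial reduces to 0 (Buchberger's first criterion).
S(f_3,g_4): leading monomials are coprime, so the S-polynomial reduces to 0 (Buchberger's first criterion).
S(f_1,g_5): leading monomials are coprime, so the S-polynomial reduces to 0 (Buchberger's first criterion).
S(f_2,g_5): leading monomials are coprime, so the S-polynomial reduces to 0 (Buchberger's first criterion).
S(f_3,g_5): lcm = abc. S = 5/8ac^2 - bc^2 + 11/8ab + 5/8ac + 3/8bc - 5/8a - 5/8c.
  leading term ac^2: subtract (5/32c^2)·f_1 from 5/8ac^2 - bc^2 + 11/8ab + 5/8ac + 3/8bc - 5/8a - 5/8c → -bc^2 + 11/8ab + 5/8ac + 3/8bc + 5/8c^2 - 5/8a - 5/8c
  leading term bc^2: subtract (-1/12b)·g_4 from -bc^2 + 11/8ab + 5/8ac + 3/8bc + 5/8c^2 - 5/8a - 5/8c → 11/8ab + 5/8ac - 13/8bc + 5/8c^2 - 5/8a - 5/8c
  leading term ab: subtract (11/32b)·f_1 from 11/8ab + 5/8ac - 13/8bc + 5/8c^2 - 5/8a - 5/8c → 5/8ac - 13/8bc + 5/8c^2 - 5/8a + 11/8b - 5/8c
  leading term ac: subtract (5/32c)·f_1 from 5/8ac - 13/8bc + 5/8c^2 - 5/8a + 11/8b - 5/8c → -13/8bc + 5/8c^2 - 5/8a + 11/8b
  leading term bc: subtract (-13/8)·g_5 from -13/8bc + 5/8c^2 - 5/8a + 11/8b → 5/8c^2 - 5/8a - 55/64b - 65/64c + 65/64
  leading term c^2: subtract (5/96)·g_4 from 5/8c^2 - 5/8a - 55/64b - 65/64c + 65/64 → -5/8a - 55/64b + 15/64c + 65/64
  leading term a: subtract (-5/32)·f_1 from -5/8a - 55/64b + 15/64c + 65/64 → -55/64b + 15/64c + 25/64
  leading term b: no divisor's leading term divides it; move -55/64b to the remainder.
  leading term c: no divisor's leading term divides it; move 15/64c to the remainder.
  leading term 1: no divisor's leading term divides it; move 25/64 to the remainder.
  remainder -55/64b + 15/64c + 25/64 ≠ 0; add g_6 = -55/64b + 15/64c + 25/64 to the basis.

S(g_4,g_5): lcm = bc^2. S = -5/8bc + 5/8c^2 - 5/8c.
  leading term bc: subtract (-5/8)·g_5 from -5/8bc + 5/8c^2 - 5/8c → 5/8c^2 - 55/64b - 65/64c + 25/64
  leading term c^2: subtract (5/96)·g_4 from 5/8c^2 - 55/64b - 65/64c + 25/64 → -55/64b + 15/64c + 25/64
  leading term b: subtract (1)·g_6 from -55/64b + 15/64c + 25/64 → 0
  remainder 0.

S(f_1,g_6): leading monomials are coprime, so the S-polynomial reduces to 0 (Buchberger's first criterion).
S(f_2,g_6): leading monomials are coprime, so the S-polynomial reduces to 0 (Buchberger's first criterion).
S(f_3,g_6): lcm = ab. S = 79/88ac - bc + 5/11a + 3/8b - 5/8.
  leading term ac: subtract (79/352c)·f_1 from 79/88ac - bc + 5/11a + 3/8b - 5/8 → -bc + 5/11a + 3/8b + 79/88c - 5/8
  leading term bc: subtract (-1)·g_5 from -bc + 5/11a + 3/8b + 79/88c - 5/8 → 5/11a - b + 3/11c
  leading term a: subtract (5/44)·f_1 from 5/11a - b + 3/11c → -b + 3/11c + 5/11
  leading term b: subtract (64/55)·g_6 from -b + 3/11c + 5/11 → 0
  remainder 0.

S(g_4,g_6): leading monomials are coprime, so the S-polynomial reduces to 0 (Buchberger's first criterion).
S(g_5,g_6): lcm = bc. S = 3/11c^2 - 11/8b - 15/88c + 5/8.
  leading term c^2: subtract (1/44)·g_4 from 3/11c^2 - 11/8b - 15/88c + 5/8 → -11/8b + 3/8c + 5/8
  leading term b: subtract (8/5)·g_6 from -11/8b + 3/8c + 5/8 → 0
  remainder 0.

Every S-polynomial of the final basis reduces to 0, so we have a Gröbner basis.
Inter-reduce: drop elements whose leading term is divisible by another's, tail-reduce, and make monic.

G = {c^2 - 2c, a - 1, b - 3/11c - 5/11}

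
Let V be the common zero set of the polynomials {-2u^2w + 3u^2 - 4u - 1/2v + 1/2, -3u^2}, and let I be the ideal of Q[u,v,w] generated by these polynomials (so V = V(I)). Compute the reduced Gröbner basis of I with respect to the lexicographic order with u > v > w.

G = {u + 1/8v - 1/8, v^2 - 2v + 1}

This is the nonlinear analogue of row-reducing a linear system.

f_1 = -2u^2w + 3u^2 - 4u - 1/2v + 1/2, LT = u^2w.
f_2 = -3u^2, LT = u^2.

S(f_1,f_2): lcm = u^2w. S = -3/2u^2 + 2u + 1/4v - 1/4.
  leading term u^2: subtract (1/2)·f_2 from -3/2u^2 + 2u + 1/4v - 1/4 → 2u + 1/4v - 1/4
  leading term u: no divisor's leading term divides it; move 2u to the remainder.
  leading term v: no divisor's leading term divides it; move 1/4v to the remainder.
  leading term 1: no divisor's leading term divides it; move -1/4 to the remainder.
  remainder 2u + 1/4v - 1/4 ≠ 0; add g_3 = 2u + 1/4v - 1/4 to the basis.

S(f_1,g_3): lcm = u^2w. S = -3/2u^2 - 1/8uvw + 1/8uw + 2u + 1/4v - 1/4.
  leading term u^2: subtract (1/2)·f_2 from -3/2u^2 - 1/8uvw + 1/8uw + 2u + 1/4v - 1/4 → -1/8uvw + 1/8uw + 2u + 1/4v - 1/4
  leading term uvw: subtract (-1/16vw)·g_3 from -1/8uvw + 1/8uw + 2u + 1/4v - 1/4 → 1/8uw + 2u + 1/64v^2w - 1/64vw + 1/4v - 1/4
  leading term uw: subtract (1/16w)·g_3 from 1/8uw + 2u + 1/64v^2w - 1/64vw + 1/4v - 1/4 → 2u + 1/64v^2w - 1/32vw + 1/4v + 1/64w - 1/4
  leading term u: subtract (1)·g_3 from 2u + 1/64v^2w - 1/32vw + 1/4v + 1/64w - 1/4 → 1/64v^2w - 1/32vw + 1/64w
  leading term v^2w: no divisor's leading term divides it; move 1/64v^2w to the remainder.
  leading term vw: no divisor's leading term divides it; move -1/32vw to the remainder.
  leading term w: no divisor's leading term divides it; move 1/64w to the remainder.
  remainder 1/64v^2w - 1/32vw + 1/64w ≠ 0; add g_4 = 1/64v^2w - 1/32vw + 1/64w to the basis.

S(f_2,g_3): lcm = u^2. S = -1/8uv + 1/8u.
  leading term uv: subtract (-1/16v)·g_3 from -1/8uv + 1/8u → 1/8u + 1/64v^2 - 1/64v
  leading term u: subtract (1/16)·g_3 from 1/8u + 1/64v^2 - 1/64v → 1/64v^2 - 1/32v + 1/64
  leading term v^2: no divisor's leading term divides it; move 1/64v^2 to the remainder.
  leading term v: no divisor's leading term divides it; move -1/32v to the remainder.
  leading term 1: no divisor's leading term divides it; move 1/64 to the remainder.
  remainder 1/64v^2 - 1/32v + 1/64 ≠ 0; add g_5 = 1/64v^2 - 1/32v + 1/64 to the basis.

The other S-polynomials (S(f_1,g_4), S(f_2,g_4), S(g_3,g_4), S(f_1,g_5), S(f_2,g_5), S(g_3,g_5), S(g_4,g_5)) all reduce to 0 modulo the current basis, so we have a Gröbner basis.
Inter-reduce: drop elements whose leading term is divisible by another's, tail-reduce, and make monic.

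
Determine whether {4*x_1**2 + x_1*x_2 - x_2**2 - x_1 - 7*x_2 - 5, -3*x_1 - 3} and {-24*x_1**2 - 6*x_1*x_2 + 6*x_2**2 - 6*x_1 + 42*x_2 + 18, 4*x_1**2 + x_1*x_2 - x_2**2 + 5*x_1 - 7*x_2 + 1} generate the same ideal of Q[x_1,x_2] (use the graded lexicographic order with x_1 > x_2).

Two ideals are equal iff their reduced Gröbner bases coincide (the reduced basis is unique for a fixed ordering).
Buchberger on the first generating set:
f_1 = 4*x_1**2 + x_1*x_2 - x_2**2 - x_1 - 7*x_2 - 5, LT = x_1**2.
f_2 = -3*x_1 - 3, LT = x_1.

S(f_1,f_2): lcm = x_1**2. S = 1/4*x_1*x_2 - 1/4*x_2**2 - 5/4*x_1 - 7/4*x_2 - 5/4.
  leading term x_1*x_2: subtract (-1/12*x_2)·f_2 from 1/4*x_1*x_2 - 1/4*x_2**2 - 5/4*x_1 - 7/4*x_2 - 5/4 → -1/4*x_2**2 - 5/4*x_1 - 2*x_2 - 5/4
  leading term x_2**2: no divisor's leading term divides it; move -1/4*x_2**2 to the remainder.
  leading term x_1: subtract (5/12)·f_2 from -5/4*x_1 - 2*x_2 - 5/4 → -2*x_2
  leading term x_2: no divisor's leading term divides it; move -2*x_2 to the remainder.
  remainder -1/4*x_2**2 - 2*x_2 ≠ 0; add g_3 = -1/4*x_2**2 - 2*x_2 to the basis.

The other S-polynomials (S(f_1,g_3), S(f_2,g_3)) all reduce to 0 modulo the current basis, so we have a Gröbner basis.
Inter-reduce: drop elements whose leading term is divisible by another's, tail-reduce, and make monic.
Reduced Gröbner basis: {x_2**2 + 8*x_2, x_1 + 1}.

Buchberger on the second generating set:
h_1 = -24*x_1**2 - 6*x_1*x_2 + 6*x_2**2 - 6*x_1 + 42*x_2 + 18, LT = x_1**2.
h_2 = 4*x_1**2 + x_1*x_2 - x_2**2 + 5*x_1 - 7*x_2 + 1, LT = x_1**2.

S(h_1,h_2): lcm = x_1**2. S = -x_1 - 1.
  leading term x_1: no divisor's leading term divides it; move -x_1 to the remainder.
  leading term 1: no divisor's leading term divides it; move -1 to the remainder.
  remainder -x_1 - 1 ≠ 0; add k_3 = -x_1 - 1 to the basis.

S(h_1,k_3): lcm = x_1**2. S = 1/4*x_1*x_2 - 1/4*x_2**2 - 3/4*x_1 - 7/4*x_2 - 3/4.
  leading term x_1*x_2: subtract (-1/4*x_2)·k_3 from 1/4*x_1*x_2 - 1/4*x_2**2 - 3/4*x_1 - 7/4*x_2 - 3/4 → -1/4*x_2**2 - 3/4*x_1 - 2*x_2 - 3/4
  leading term x_2**2: no divisor's leading term divides it; move -1/4*x_2**2 to the remainder.
  leading term x_1: subtract (3/4)·k_3 from -3/4*x_1 - 2*x_2 - 3/4 → -2*x_2
  leading term x_2: no divisor's leading term divides it; move -2*x_2 to the remainder.
  remainder -1/4*x_2**2 - 2*x_2 ≠ 0; add k_4 = -1/4*x_2**2 - 2*x_2 to the basis.

The other S-polynomials (S(h_2,k_3), S(h_1,k_4), S(h_2,k_4), S(k_3,k_4)) all reduce to 0 modulo the current basis, so we have a Gröbner basis.
Inter-reduce: drop elements whose leading term is divisible by another's, tail-reduce, and make monic.
Reduced Gröbner basis: {x_2**2 + 8*x_2, x_1 + 1}.

The two bases agree; hence the ideals are identical.
The choice of monomial ordering does not affect the verdict — as long as both bases are computed under the same ordering, their equality decides ideal equality.

Yes, the ideals are equal.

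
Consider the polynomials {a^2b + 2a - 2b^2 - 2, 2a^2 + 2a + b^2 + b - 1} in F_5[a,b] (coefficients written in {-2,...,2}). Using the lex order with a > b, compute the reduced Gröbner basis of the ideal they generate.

G = {a^2 + a - 2b^2 - 2b + 2, ab - 2a - 2b^3 + 2b + 2, b^5 + 2b^4 + 2b^3 + b - 2}

f_1 = a^2b + 2a - 2b^2 - 2, LT = a^2b.
f_2 = 2a^2 + 2a + b^2 + b - 1, LT = a^2.

S(f_1,f_2): lcm = a^2b. S = -ab + 2a + 2b^3 - 2b - 2.
  leading term ab: no divisor's leading term divides it; move -ab to the remainder.
  leading term a: no divisor's leading term divides it; move 2a to the remainder.
  leading term b^3: no divisor's leading term divides it; move 2b^3 to the remainder.
  leading term b: no divisor's leading term divides it; move -2b to the remainder.
  leading term 1: no divisor's leading term divides it; move -2 to the remainder.
  remainder -ab + 2a + 2b^3 - 2b - 2 ≠ 0; add g_3 = -ab + 2a + 2b^3 - 2b - 2 to the basis.

S(f_1,g_3): lcm = a^2b. S = 2a^2 + 2ab^3 - 2ab - 2b^2 - 2.
  leading term a^2: subtract (1)·f_2 from 2a^2 + 2ab^3 - 2ab - 2b^2 - 2 → 2ab^3 - 2ab - 2a + 2b^2 - b - 1
  leading term ab^3: subtract (-2b^2)·g_3 from 2ab^3 - 2ab - 2a + 2b^2 - b - 1 → -ab^2 - 2ab - 2a - b^5 + b^3 - 2b^2 - b - 1
  leading term ab^2: subtract (b)·g_3 from -ab^2 - 2ab - 2a - b^5 + b^3 - 2b^2 - b - 1 → ab - 2a - b^5 - 2b^4 + b^3 + b - 1
  leading term ab: subtract (-1)·g_3 from ab - 2a - b^5 - 2b^4 + b^3 + b - 1 → -b^5 - 2b^4 - 2b^3 - b + 2
  leading term b^5: no divisor's leading term divides it; move -b^5 to the remainder.
  leading term b^4: no divisor's leading term divides it; move -2b^4 to the remainder.
  leading term b^3: no divisor's leading term divides it; move -2b^3 to the remainder.
  leading term b: no divisor's leading term divides it; move -b to the remainder.
  leading term 1: no divisor's leading term divides it; move 2 to the remainder.
  remainder -b^5 - 2b^4 - 2b^3 - b + 2 ≠ 0; add g_4 = -b^5 - 2b^4 - 2b^3 - b + 2 to the basis.

S(f_2,g_3): lcm = a^2b. S = 2a^2 + 2ab^3 - ab - 2a - 2b^3 - 2b^2 + 2b.
  leading term a^2: subtract (1)·f_2 from 2a^2 + 2ab^3 - ab - 2a - 2b^3 - 2b^2 + 2b → 2ab^3 - ab + a - 2b^3 + 2b^2 + b + 1
  leading term ab^3: subtract (-2b^2)·g_3 from 2ab^3 - ab + a - 2b^3 + 2b^2 + b + 1 → -ab^2 - ab + a - b^5 - b^3 - 2b^2 + b + 1
  leading term ab^2: subtract (b)·g_3 from -ab^2 - ab + a - b^5 - b^3 - 2b^2 + b + 1 → 2ab + a - b^5 - 2b^4 - b^3 - 2b + 1
  leading term ab: subtract (-2)·g_3 from 2ab + a - b^5 - 2b^4 - b^3 - 2b + 1 → -b^5 - 2b^4 - 2b^3 - b + 2
  leading term b^5: subtract (1)·g_4 from -b^5 - 2b^4 - 2b^3 - b + 2 → 0
  remainder 0.

S(f_1,g_4): lcm = a^2b^5. S = -2a^2b^4 - 2a^2b^3 - a^2b + 2a^2 + 2ab^4 - 2b^6 - 2b^4.
  leading term a^2b^4: subtract (-2b^3)·f_1 from -2a^2b^4 - 2a^2b^3 - a^2b + 2a^2 + 2ab^4 - 2b^6 - 2b^4 → -2a^2b^3 - a^2b + 2a^2 + 2ab^4 - ab^3 - 2b^6 + b^5 - 2b^4 + b^3
  leading term a^2b^3: subtract (-2b^2)·f_1 from -2a^2b^3 - a^2b + 2a^2 + 2ab^4 - ab^3 - 2b^6 + b^5 - 2b^4 + b^3 → -a^2b + 2a^2 + 2ab^4 - ab^3 - ab^2 - 2b^6 + b^5 - b^4 + b^3 + b^2
  leading term a^2b: subtract (-1)·f_1 from -a^2b + 2a^2 + 2ab^4 - ab^3 - ab^2 - 2b^6 + b^5 - b^4 + b^3 + b^2 → 2a^2 + 2ab^4 - ab^3 - ab^2 + 2a - 2b^6 + b^5 - b^4 + b^3 - b^2 - 2
  leading term a^2: subtract (1)·f_2 from 2a^2 + 2ab^4 - ab^3 - ab^2 + 2a - 2b^6 + b^5 - b^4 + b^3 - b^2 - 2 → 2ab^4 - ab^3 - ab^2 - 2b^6 + b^5 - b^4 + b^3 - 2b^2 - b - 1
  leading term ab^4: subtract (-2b^3)·g_3 from 2ab^4 - ab^3 - ab^2 - 2b^6 + b^5 - b^4 + b^3 - 2b^2 - b - 1 → -2ab^3 - ab^2 + 2b^6 + b^5 + 2b^3 - 2b^2 - b - 1
  leading term ab^3: subtract (2b^2)·g_3 from -2ab^3 - ab^2 + 2b^6 + b^5 + 2b^3 - 2b^2 - b - 1 → 2b^6 + 2b^5 + b^3 + 2b^2 - b - 1
  leading term b^6: subtract (-2b)·g_4 from 2b^6 + 2b^5 + b^3 + 2b^2 - b - 1 → -2b^5 + b^4 + b^3 - 2b - 1
  leading term b^5: subtract (2)·g_4 from -2b^5 + b^4 + b^3 - 2b - 1 → 0
  remainder 0.

S(f_2,g_4): leading monomials are coprime, so the S-polynomial reduces to 0 (Buchberger's first criterion).
S(g_3,g_4): lcm = ab^5. S = ab^4 - 2ab^3 - ab + 2a - 2b^7 + 2b^5 + 2b^4.
  leading term ab^4: subtract (-b^3)·g_3 from ab^4 - 2ab^3 - ab + 2a - 2b^7 + 2b^5 + 2b^4 → -ab + 2a - 2b^7 + 2b^6 + 2b^5 - 2b^3
  leading term ab: subtract (1)·g_3 from -ab + 2a - 2b^7 + 2b^6 + 2b^5 - 2b^3 → -2b^7 + 2b^6 + 2b^5 + b^3 + 2b + 2
  leading term b^7: subtract (2b^2)·g_4 from -2b^7 + 2b^6 + 2b^5 + b^3 + 2b + 2 → b^6 + b^5 - 2b^3 + b^2 + 2b + 2
  leading term b^6: subtract (-b)·g_4 from b^6 + b^5 - 2b^3 + b^2 + 2b + 2 → -b^5 - 2b^4 - 2b^3 - b + 2
  leading term b^5: subtract (1)·g_4 from -b^5 - 2b^4 - 2b^3 - b + 2 → 0
  remainder 0.

Every S-polynomial of the final basis reduces to 0, so we have a Gröbner basis.
Inter-reduce: drop elements whose leading term is divisible by another's, tail-reduce, and make monic.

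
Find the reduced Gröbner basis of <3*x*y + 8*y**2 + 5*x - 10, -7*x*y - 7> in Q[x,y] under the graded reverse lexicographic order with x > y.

G = {x**2 - 13/5*x - 8/5*y, x*y + 1, y**2 + 5/8*x - 13/8}

f_1 = 3*x*y + 8*y**2 + 5*x - 10, LT = x*y.
f_2 = -7*x*y - 7, LT = x*y.

S(f_1,f_2): lcm = x*y. S = 8/3*y**2 + 5/3*x - 13/3.
  leading term y**2: no divisor's leading term divides it; move 8/3*y**2 to the remainder.
  leading term x: no divisor's leading term divides it; move 5/3*x to the remainder.
  leading term 1: no divisor's leading term divides it; move -13/3 to the remainder.
  remainder 8/3*y**2 + 5/3*x - 13/3 ≠ 0; add g_3 = 8/3*y**2 + 5/3*x - 13/3 to the basis.

S(f_1,g_3): lcm = x*y**2. S = 8/3*y**3 - 5/8*x**2 + 5/3*x*y + 13/8*x - 10/3*y.
  leading term y**3: subtract (y)·g_3 from 8/3*y**3 - 5/8*x**2 + 5/3*x*y + 13/8*x - 10/3*y → -5/8*x**2 + 13/8*x + y
  leading term x**2: no divisor's leading term divides it; move -5/8*x**2 to the remainder.
  leading term x: no divisor's leading term divides it; move 13/8*x to the remainder.
  leading term y: no divisor's leading term divides it; move y to the remainder.
  remainder -5/8*x**2 + 13/8*x + y ≠ 0; add g_4 = -5/8*x**2 + 13/8*x + y to the basis.

The other S-polynomials (S(f_2,g_3), S(f_1,g_4), S(f_2,g_4), S(g_3,g_4)) all reduce to 0 modulo the current basis, so we have a Gröbner basis.
Inter-reduce: drop elements whose leading term is divisible by another's, tail-reduce, and make monic.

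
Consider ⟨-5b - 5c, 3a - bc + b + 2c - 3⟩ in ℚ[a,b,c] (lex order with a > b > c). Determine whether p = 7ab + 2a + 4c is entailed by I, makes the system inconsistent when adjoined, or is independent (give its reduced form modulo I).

First compute the reduced Gröbner basis of I by Buchberger's algorithm.
f_1 = -5b - 5c, LT = b.
f_2 = 3a - bc + b + 2c - 3, LT = a.

S(f_1,f_2): leading monomials are coprime, so the S-polynomial reduces to 0 (Buchberger's first criterion).
Every S-polynomial of the final basis reduces to 0, so we have a Gröbner basis.
Inter-reduce: drop elements whose leading term is divisible by another's, tail-reduce, and make monic.
Reduced Gröbner basis: {a + ⅓c² + ⅓c - 1, b + c}.
Label its elements g_1 = a + ⅓c² + ⅓c - 1, g_2 = b + c.

Reduce p = 7ab + 2a + 4c modulo G:
  leading term ab: subtract (7b)·g_1 from 7ab + 2a + 4c → 2a - 7/3bc² - 7/3bc + 7b + 4c
  leading term a: subtract (2)·g_1 from 2a - 7/3bc² - 7/3bc + 7b + 4c → -7/3bc² - 7/3bc + 7b - ⅔c² + 10/3c + 2
  leading term bc²: subtract (-7/3c²)·g_2 from -7/3bc² - 7/3bc + 7b - ⅔c² + 10/3c + 2 → -7/3bc + 7b + 7/3c³ - ⅔c² + 10/3c + 2
  leading term bc: subtract (-7/3c)·g_2 from -7/3bc + 7b + 7/3c³ - ⅔c² + 10/3c + 2 → 7b + 7/3c³ + 5/3c² + 10/3c + 2
  leading term b: subtract (7)·g_2 from 7b + 7/3c³ + 5/3c² + 10/3c + 2 → 7/3c³ + 5/3c² - 11/3c + 2
  leading term c³: no divisor's leading term divides it; move 7/3c³ to the remainder.
  leading term c²: no divisor's leading term divides it; move 5/3c² to the remainder.
  leading term c: no divisor's leading term divides it; move -11/3c to the remainder.
  leading term 1: no divisor's leading term divides it; move 2 to the remainder.
  normal form = 7/3c³ + 5/3c² - 11/3c + 2.
The normal form is nonzero, so p ∉ I. Since p minus its normal form lies in I, I + (p) = I + (r) where r = 7/3c³ + 5/3c² - 11/3c + 2; decide whether this ideal is the whole ring.
Run Buchberger on G together with r (pairs among the g_i already reduce to 0 since G is a Gröbner basis):
g_1 = a + ⅓c² + ⅓c - 1, LT = a.
g_2 = b + c, LT = b.
r = 7/3c³ + 5/3c² - 11/3c + 2, LT = c³.

S(g_1,g_2): leading monomials are coprime, so the S-polynomial reduces to 0 (Buchberger's first criterion).
S(g_1,r): leading monomials are coprime, so the S-polynomial reduces to 0 (Buchberger's first criterion).
S(g_2,r): leading monomials are coprime, so the S-polynomial reduces to 0 (Buchberger's first criterion).
Every S-polynomial of the final basis reduces to 0, so we have a Gröbner basis.
Inter-reduce: drop elements whose leading term is divisible by another's, tail-reduce, and make monic.
Reduced Gröbner basis: {a + ⅓c² + ⅓c - 1, b + c, c³ + 5/7c² - 11/7c + 6/7}.
The reduced Gröbner basis of I + (p) is {a + ⅓c² + ⅓c - 1, b + c, c³ + 5/7c² - 11/7c + 6/7} ≠ {1}, a proper ideal, so the enlarged system stays consistent: p is independent of I, with normal form 7/3c³ + 5/3c² - 11/3c + 2.

7ab + 2a + 4c is independent of I; its normal form modulo I is 7/3c³ + 5/3c² - 11/3c + 2.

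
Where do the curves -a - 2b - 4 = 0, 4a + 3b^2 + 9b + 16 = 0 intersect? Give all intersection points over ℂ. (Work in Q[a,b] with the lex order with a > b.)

{(-10/3, -1/3), (-4, 0)}

Compute a lex Gröbner basis by Buchberger's algorithm.
f_1 = -a - 2b - 4, LT = a.
f_2 = 4a + 3b^2 + 9b + 16, LT = a.

S(f_1,f_2): lcm = a. S = -3/4b^2 - 1/4b.
  reduce S modulo (f_1, f_2):
  remainder -3/4b^2 - 1/4b ≠ 0; add h_3 = -3/4b^2 - 1/4b to the basis.

The other S-polynomials (S(f_1,h_3), S(f_2,h_3)) all reduce to 0 modulo the current basis, so we have a Gröbner basis.
Inter-reduce: drop elements whose leading term is divisible by another's, tail-reduce, and make monic.
Reduced Gröbner basis: {a + 2b + 4, b^2 + 1/3b}.

The lex basis is triangular: the last element involves only b. Solving b^2 + 1/3b = 0 gives b ∈ {-1/3, 0}; substituting each value into the earlier elements determines the remaining variables.
  b = -1/3: the earlier basis element becomes a + 10/3 = 0, giving a = -10/3 — point (-10/3, -1/3).
  b = 0: the earlier basis element becomes a + 4 = 0, giving a = -4 — point (-4, 0).
A lex Gröbner basis triangularizes the system, enabling back-substitution.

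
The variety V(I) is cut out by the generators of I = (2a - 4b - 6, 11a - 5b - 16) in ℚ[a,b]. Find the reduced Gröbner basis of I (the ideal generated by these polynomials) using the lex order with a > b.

This is the nonlinear analogue of row-reducing a linear system.

f_1 = 2a - 4b - 6, LT = a.
f_2 = 11a - 5b - 16, LT = a.

S(f_1,f_2): lcm = a. S = -17/11b - 17/11.
  leading term b: no divisor's leading term divides it; move -17/11b to the remainder.
  leading term 1: no divisor's leading term divides it; move -17/11 to the remainder.
  remainder -17/11b - 17/11 ≠ 0; add g_3 = -17/11b - 17/11 to the basis.

The other S-polynomials (S(f_1,g_3), S(f_2,g_3)) all reduce to 0 modulo the current basis, so we have a Gröbner basis.
Inter-reduce: drop elements whose leading term is divisible by another's, tail-reduce, and make monic.

G = {a - 1, b + 1}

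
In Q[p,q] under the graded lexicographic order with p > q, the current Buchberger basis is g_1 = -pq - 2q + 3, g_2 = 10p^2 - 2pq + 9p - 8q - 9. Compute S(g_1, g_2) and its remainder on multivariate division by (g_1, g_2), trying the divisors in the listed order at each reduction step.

lcm(LM(g_1), LM(g_2)) = p^2q.
S = (lcm/LT(g_1))·g_1 − (lcm/LT(g_2))·g_2 = 1/5pq^2 + 11/10pq + 4/5q^2 - 3p + 9/10q.
Reduce S modulo (g_1, g_2) in that order:
  leading term pq^2: subtract (-1/5q)·g_1 from 1/5pq^2 + 11/10pq + 4/5q^2 - 3p + 9/10q → 11/10pq + 2/5q^2 - 3p + 3/2q
  leading term pq: subtract (-11/10)·g_1 from 11/10pq + 2/5q^2 - 3p + 3/2q → 2/5q^2 - 3p - 7/10q + 33/10
  leading term q^2: no divisor's leading term divides it; move 2/5q^2 to the remainder.
  leading term p: no divisor's leading term divides it; move -3p to the remainder.
  leading term q: no divisor's leading term divides it; move -7/10q to the remainder.
  leading term 1: no divisor's leading term divides it; move 33/10 to the remainder.
The remainder 2/5q^2 - 3p - 7/10q + 33/10 is nonzero, so it would be added as the next basis element.
An S-polynomial is built so that the two leading terms cancel; whether anything survives reduction is exactly the Gröbner-basis criterion.

S(g_1, g_2) = 1/5pq^2 + 11/10pq + 4/5q^2 - 3p + 9/10q; remainder on division = 2/5q^2 - 3p - 7/10q + 33/10.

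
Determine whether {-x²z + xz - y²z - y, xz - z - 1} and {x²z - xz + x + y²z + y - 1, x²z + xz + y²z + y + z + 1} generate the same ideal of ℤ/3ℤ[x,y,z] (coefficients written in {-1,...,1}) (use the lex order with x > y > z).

No, the ideals differ.

Since reduced Gröbner bases are canonical representatives of ideals under a given ordering, it suffices to compute and compare them.
Buchberger on the first generating set:
f_1 = -x²z + xz - y²z - y, LT = x²z.
f_2 = xz - z - 1, LT = xz.

S(f_1,f_2): lcm = x²z. S = x + y²z + y.
  leading term x: no divisor's leading term divides it; move x to the remainder.
  leading term y²z: no divisor's leading term divides it; move y²z to the remainder.
  leading term y: no divisor's leading term divides it; move y to the remainder.
  remainder x + y²z + y ≠ 0; add g_3 = x + y²z + y to the basis.

S(f_1,g_3): lcm = x²z. S = -xy²z² - xyz - xz + y²z + y.
  leading term xy²z²: subtract (-y²z)·f_2 from -xy²z² - xyz - xz + y²z + y → -xyz - xz - y²z² + y
  leading term xyz: subtract (-y)·f_2 from -xyz - xz - y²z² + y → -xz - y²z² - yz
  leading term xz: subtract (-1)·f_2 from -xz - y²z² - yz → -y²z² - yz - z - 1
  leading term y²z²: no divisor's leading term divides it; move -y²z² to the remainder.
  leading term yz: no divisor's leading term divides it; move -yz to the remainder.
  leading term z: no divisor's leading term divides it; move -z to the remainder.
  leading term 1: no divisor's leading term divides it; move -1 to the remainder.
  remainder -y²z² - yz - z - 1 ≠ 0; add g_4 = -y²z² - yz - z - 1 to the basis.

The other S-polynomials (S(f_2,g_3), S(f_1,g_4), S(f_2,g_4), S(g_3,g_4)) all reduce to 0 modulo the current basis, so we have a Gröbner basis.
Inter-reduce: drop elements whose leading term is divisible by another's, tail-reduce, and make monic.
Reduced Gröbner basis: {x + y²z + y, y²z² + yz + z + 1}.

Buchberger on the second generating set:
h_1 = x²z - xz + x + y²z + y - 1, LT = x²z.
h_2 = x²z + xz + y²z + y + z + 1, LT = x²z.

S(h_1,h_2): lcm = x²z. S = xz + x - z + 1.
  leading term xz: no divisor's leading term divides it; move xz to the remainder.
  leading term x: no divisor's leading term divides it; move x to the remainder.
  leading term z: no divisor's leading term divides it; move -z to the remainder.
  leading term 1: no divisor's leading term divides it; move 1 to the remainder.
  remainder xz + x - z + 1 ≠ 0; add k_3 = xz + x - z + 1 to the basis.

S(h_1,k_3): lcm = x²z. S = -x² + y²z + y - 1.
  leading term x²: no divisor's leading term divides it; move -x² to the remainder.
  leading term y²z: no divisor's leading term divides it; move y²z to the remainder.
  leading term y: no divisor's leading term divides it; move y to the remainder.
  leading term 1: no divisor's leading term divides it; move -1 to the remainder.
  remainder -x² + y²z + y - 1 ≠ 0; add k_4 = -x² + y²z + y - 1 to the basis.

S(h_1,k_4): lcm = x²z. S = -xz + x + y²z² + y²z + yz + y - z - 1.
  leading term xz: subtract (-1)·k_3 from -xz + x + y²z² + y²z + yz + y - z - 1 → -x + y²z² + y²z + yz + y + z
  leading term x: no divisor's leading term divides it; move -x to the remainder.
  leading term y²z²: no divisor's leading term divides it; move y²z² to the remainder.
  leading term y²z: no divisor's leading term divides it; move y²z to the remainder.
  leading term yz: no divisor's leading term divides it; move yz to the remainder.
  leading term y: no divisor's leading term divides it; move y to the remainder.
  leading term z: no divisor's leading term divides it; move z to the remainder.
  remainder -x + y²z² + y²z + yz + y + z ≠ 0; add k_5 = -x + y²z² + y²z + yz + y + z to the basis.

S(h_1,k_5): lcm = x²z. S = xy²z³ + xy²z² + xyz² + xyz + xz² - xz + x + y²z + y - 1.
  leading term xy²z³: subtract (y²z²)·k_3 from xy²z³ + xy²z² + xyz² + xyz + xz² - xz + x + y²z + y - 1 → xyz² + xyz + xz² - xz + x + y²z³ - y²z² + y²z + y - 1
  leading term xyz²: subtract (yz)·k_3 from xyz² + xyz + xz² - xz + x + y²z³ - y²z² + y²z + y - 1 → xz² - xz + x + y²z³ - y²z² + y²z + yz² - yz + y - 1
  leading term xz²: subtract (z)·k_3 from xz² - xz + x + y²z³ - y²z² + y²z + yz² - yz + y - 1 → xz + x + y²z³ - y²z² + y²z + yz² - yz + y + z² - z - 1
  leading term xz: subtract (1)·k_3 from xz + x + y²z³ - y²z² + y²z + yz² - yz + y + z² - z - 1 → y²z³ - y²z² + y²z + yz² - yz + y + z² + 1
  leading term y²z³: no divisor's leading term divides it; move y²z³ to the remainder.
  leading term y²z²: no divisor's leading term divides it; move -y²z² to the remainder.
  leading term y²z: no divisor's leading term divides it; move y²z to the remainder.
  leading term yz²: no divisor's leading term divides it; move yz² to the remainder.
  leading term yz: no divisor's leading term divides it; move -yz to the remainder.
  leading term y: no divisor's leading term divides it; move y to the remainder.
  leading term z²: no divisor's leading term divides it; move z² to the remainder.
  leading term 1: no divisor's leading term divides it; move 1 to the remainder.
  remainder y²z³ - y²z² + y²z + yz² - yz + y + z² + 1 ≠ 0; add k_6 = y²z³ - y²z² + y²z + yz² - yz + y + z² + 1 to the basis.

The other S-polynomials (S(h_2,k_3), S(h_2,k_4), S(k_3,k_4), S(h_2,k_5), S(k_3,k_5), S(k_4,k_5), S(h_1,k_6), S(h_2,k_6), S(k_3,k_6), S(k_4,k_6), S(k_5,k_6)) all reduce to 0 modulo the current basis, so we have a Gröbner basis.
Inter-reduce: drop elements whose leading term is divisible by another's, tail-reduce, and make monic.
Reduced Gröbner basis: {x - y²z² - y²z - yz - y - z, y²z³ - y²z² + y²z + yz² - yz + y + z² + 1}.

The bases are distinct; the ideals are different.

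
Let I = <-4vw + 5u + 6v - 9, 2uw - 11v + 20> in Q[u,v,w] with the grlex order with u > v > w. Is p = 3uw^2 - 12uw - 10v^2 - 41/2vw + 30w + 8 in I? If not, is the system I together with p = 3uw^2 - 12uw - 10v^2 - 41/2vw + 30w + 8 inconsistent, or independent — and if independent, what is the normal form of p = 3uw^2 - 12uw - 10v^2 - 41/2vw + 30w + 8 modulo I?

3uw^2 - 12uw - 10v^2 - 41/2vw + 30w + 8 is independent of I; its normal form modulo I is -10v^2 - 5u - 72v + 137.

First compute the reduced Gröbner basis of I by Buchberger's algorithm.
f_1 = -4vw + 5u + 6v - 9, LT = vw.
f_2 = 2uw - 11v + 20, LT = uw.

S(f_1,f_2): lcm = uvw. S = -5/4u^2 - 3/2uv + 11/2v^2 + 9/4u - 10v.
  leading term u^2: no divisor's leading term divides it; move -5/4u^2 to the remainder.
  leading term uv: no divisor's leading term divides it; move -3/2uv to the remainder.
  leading term v^2: no divisor's leading term divides it; move 11/2v^2 to the remainder.
  leading term u: no divisor's leading term divides it; move 9/4u to the remainder.
  leading term v: no divisor's leading term divides it; move -10v to the remainder.
  remainder -5/4u^2 - 3/2uv + 11/2v^2 + 9/4u - 10v ≠ 0; add h_3 = -5/4u^2 - 3/2uv + 11/2v^2 + 9/4u - 10v to the basis.

The other S-polynomials (S(f_1,h_3), S(f_2,h_3)) all reduce to 0 modulo the current basis, so we have a Gröbner basis.
Inter-reduce: drop elements whose leading term is divisible by another's, tail-reduce, and make monic.
Reduced Gröbner basis: {u^2 + 6/5uv - 22/5v^2 - 9/5u + 8v, uw - 11/2v + 10, vw - 5/4u - 3/2v + 9/4}.
Label its elements g_1 = u^2 + 6/5uv - 22/5v^2 - 9/5u + 8v, g_2 = uw - 11/2v + 10, g_3 = vw - 5/4u - 3/2v + 9/4.

Reduce p = 3uw^2 - 12uw - 10v^2 - 41/2vw + 30w + 8 modulo G:
  leading term uw^2: subtract (3w)·g_2 from 3uw^2 - 12uw - 10v^2 - 41/2vw + 30w + 8 → -12uw - 10v^2 - 4vw + 8
  leading term uw: subtract (-12)·g_2 from -12uw - 10v^2 - 4vw + 8 → -10v^2 - 4vw - 66v + 128
  leading term v^2: no divisor's leading term divides it; move -10v^2 to the remainder.
  leading term vw: subtract (-4)·g_3 from -4vw - 66v + 128 → -5u - 72v + 137
  leading term u: no divisor's leading term divides it; move -5u to the remainder.
  leading term v: no divisor's leading term divides it; move -72v to the remainder.
  leading term 1: no divisor's leading term divides it; move 137 to the remainder.
  normal form = -10v^2 - 5u - 72v + 137.
The normal form is nonzero, so p ∉ I. Since p minus its normal form lies in I, I + (p) = I + (r) where r = -10v^2 - 5u - 72v + 137; decide whether this ideal is the whole ring.
Run Buchberger on G together with r (pairs among the g_i already reduce to 0 since G is a Gröbner basis):
g_1 = u^2 + 6/5uv - 22/5v^2 - 9/5u + 8v, LT = u^2.
g_2 = uw - 11/2v + 10, LT = uw.
g_3 = vw - 5/4u - 3/2v + 9/4, LT = vw.
r = -10v^2 - 5u - 72v + 137, LT = v^2.

S(g_3,r): lcm = v^2w. S = -5/4uv - 1/2uw - 3/2v^2 - 36/5vw + 9/4v + 137/10w.
  leading term uv: no divisor's leading term divides it; move -5/4uv to the remainder.
  leading term uw: subtract (-1/2)·g_2 from -1/2uw - 3/2v^2 - 36/5vw + 9/4v + 137/10w → -3/2v^2 - 36/5vw - 1/2v + 137/10w + 5
  leading term v^2: subtract (3/20)·r from -3/2v^2 - 36/5vw - 1/2v + 137/10w + 5 → -36/5vw + 3/4u + 103/10v + 137/10w - 311/20
  leading term vw: subtract (-36/5)·g_3 from -36/5vw + 3/4u + 103/10v + 137/10w - 311/20 → -33/4u - 1/2v + 137/10w + 13/20
  leading term u: no divisor's leading term divides it; move -33/4u to the remainder.
  leading term v: no divisor's leading term divides it; move -1/2v to the remainder.
  leading term w: no divisor's leading term divides it; move 137/10w to the remainder.
  leading term 1: no divisor's leading term divides it; move 13/20 to the remainder.
  remainder -5/4uv - 33/4u - 1/2v + 137/10w + 13/20 ≠ 0; add m_5 = -5/4uv - 33/4u - 1/2v + 137/10w + 13/20 to the basis.

S(g_2,m_5): lcm = uvw. S = -33/5uw - 11/2v^2 - 2/5vw + 274/25w^2 + 10v + 13/25w.
  leading term uw: subtract (-33/5)·g_2 from -33/5uw - 11/2v^2 - 2/5vw + 274/25w^2 + 10v + 13/25w → -11/2v^2 - 2/5vw + 274/25w^2 - 263/10v + 13/25w + 66
  leading term v^2: subtract (11/20)·r from -11/2v^2 - 2/5vw + 274/25w^2 - 263/10v + 13/25w + 66 → -2/5vw + 274/25w^2 + 11/4u + 133/10v + 13/25w - 187/20
  leading term vw: subtract (-2/5)·g_3 from -2/5vw + 274/25w^2 + 11/4u + 133/10v + 13/25w - 187/20 → 274/25w^2 + 9/4u + 127/10v + 13/25w - 169/20
  leading term w^2: no divisor's leading term divides it; move 274/25w^2 to the remainder.
  leading term u: no divisor's leading term divides it; move 9/4u to the remainder.
  leading term v: no divisor's leading term divides it; move 127/10v to the remainder.
  leading term w: no divisor's leading term divides it; move 13/25w to the remainder.
  leading term 1: no divisor's leading term divides it; move -169/20 to the remainder.
  remainder 274/25w^2 + 9/4u + 127/10v + 13/25w - 169/20 ≠ 0; add m_6 = 274/25w^2 + 9/4u + 127/10v + 13/25w - 169/20 to the basis.

The other S-polynomials (S(g_1,g_2), S(g_1,g_3), S(g_1,r), S(g_2,g_3), S(g_2,r), S(g_1,m_5), S(g_3,m_5), S(r,m_5), S(g_1,m_6), S(g_2,m_6), S(g_3,m_6), S(r,m_6), S(m_5,m_6)) all reduce to 0 modulo the current basis, so we have a Gröbner basis.
Inter-reduce: drop elements whose leading term is divisible by another's, tail-reduce, and make monic.
Reduced Gröbner basis: {u^2 - 188/25u + 196/5v + 1644/125w - 7457/125, uv + 33/5u + 2/5v - 274/25w - 13/25, uw - 11/2v + 10, v^2 + 1/2u + 36/5v - 137/10, vw - 5/4u - 3/2v + 9/4, w^2 + 225/1096u + 635/548v + 13/274w - 845/1096}.
The reduced Gröbner basis of I + (p) is {u^2 - 188/25u + 196/5v + 1644/125w - 7457/125, uv + 33/5u + 2/5v - 274/25w - 13/25, uw - 11/2v + 10, v^2 + 1/2u + 36/5v - 137/10, vw - 5/4u - 3/2v + 9/4, w^2 + 225/1096u + 635/548v + 13/274w - 845/1096} ≠ {1}, a proper ideal, so the enlarged system stays consistent: p is independent of I, with normal form -10v^2 - 5u - 72v + 137.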